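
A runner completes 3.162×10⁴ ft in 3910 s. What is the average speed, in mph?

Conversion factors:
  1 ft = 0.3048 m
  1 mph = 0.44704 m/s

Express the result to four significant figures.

5.514 mph

3.162×10⁴ ft × 0.3048 = 9637.78 m
v = d / t = 9637.78 m / 3910 s = 2.46491 m/s
2.46491 m/s ÷ (0.44704 m/s/mph) = 5.51385 mph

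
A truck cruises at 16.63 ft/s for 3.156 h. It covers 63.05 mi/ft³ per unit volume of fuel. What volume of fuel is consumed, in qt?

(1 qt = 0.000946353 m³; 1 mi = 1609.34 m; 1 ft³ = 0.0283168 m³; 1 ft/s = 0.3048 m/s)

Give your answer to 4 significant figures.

16.98 qt

16.63 ft/s → 5.06882 m/s
3.156 h → 11361.6 s
d = v × t = 5.06882 × 11361.6 = 57589.9 m
63.05 mi/ft³ → 3.58335×10⁶ m/m³
V = d / (distance per unit fuel) = 57589.9 / 3.58335×10⁶ = 0.0160715 m³
In qt: 0.0160715 / 0.000946353 = 16.9826 qt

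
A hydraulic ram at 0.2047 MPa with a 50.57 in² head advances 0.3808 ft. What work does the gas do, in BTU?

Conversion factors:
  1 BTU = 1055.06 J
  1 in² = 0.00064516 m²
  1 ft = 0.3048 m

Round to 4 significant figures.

0.2047 MPa → 204700 Pa
50.57 in² → 0.0326257 m²
F = P × A = 204700 × 0.0326257 = 6678.48 N
0.3808 ft → 0.116068 m
W = F × d = 6678.48 × 0.116068 = 775.158 J
In BTU: 775.158 / 1055.06 = 0.734705 BTU

0.7347 BTU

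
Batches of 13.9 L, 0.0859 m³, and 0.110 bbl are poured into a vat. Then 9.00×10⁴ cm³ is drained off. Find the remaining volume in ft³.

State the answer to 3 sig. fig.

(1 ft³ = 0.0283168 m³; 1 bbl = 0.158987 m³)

13.9 L × 0.001 = 0.0139 m³
0.0859 m³ (already m³)
0.110 bbl × 0.158987 = 0.0174886 m³
9.00×10⁴ cm³ × 10⁻⁶ = 0.09 m³
Sum: 0.0139 + 0.0859 + 0.0174886 − 0.09 = 0.0272886 m³
In ft³: 0.0272886 / 0.0283168 = 0.963689 ft³

0.964 ft³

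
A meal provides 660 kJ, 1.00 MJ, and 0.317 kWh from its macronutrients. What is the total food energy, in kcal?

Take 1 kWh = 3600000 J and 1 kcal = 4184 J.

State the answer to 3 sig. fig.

660 kJ × 1000 → 660000 J
1.00 MJ × 1000000 → 1×10⁶ J
0.317 kWh × 3600000 → 1.1412×10⁶ J
Total: 660000 + 1×10⁶ + 1.1412×10⁶ = 2.8012×10⁶ J
In kcal: 2.8012×10⁶ / 4184 = 669.503 kcal

670 kcal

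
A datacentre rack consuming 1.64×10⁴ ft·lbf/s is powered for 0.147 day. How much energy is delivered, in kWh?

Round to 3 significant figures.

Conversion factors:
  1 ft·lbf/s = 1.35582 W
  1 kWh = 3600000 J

78.4 kWh

1.64×10⁴ ft·lbf/s × 1.35582 → 22235.4 W
0.147 day × 86400 → 12700.8 s
E = P × t = 22235.4 W × 12700.8 s = 2.82407×10⁸ J
2.82407×10⁸ J ÷ (3600000 J/kWh) = 78.4464 kWh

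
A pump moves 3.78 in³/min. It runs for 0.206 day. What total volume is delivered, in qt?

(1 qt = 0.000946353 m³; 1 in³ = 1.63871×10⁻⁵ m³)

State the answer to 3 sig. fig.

19.4 qt

3.78 in³/min → 1.03239×10⁻⁶ m³/s
0.206 day → 17798.4 s
V = Q × t = 1.03239×10⁻⁶ × 17798.4 = 0.0183749 m³
In qt: 0.0183749 / 0.000946353 = 19.4165 qt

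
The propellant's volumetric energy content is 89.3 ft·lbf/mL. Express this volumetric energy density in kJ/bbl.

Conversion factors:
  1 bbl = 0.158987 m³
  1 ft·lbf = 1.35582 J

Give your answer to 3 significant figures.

89.3 ft·lbf/mL × 1.35582 J/ft·lbf ÷ 10⁻⁶ m³/mL = 1.21075×10⁸ J/m³
1.21075×10⁸ J/m³ ÷ 1000 J/kJ × 0.158987 m³/bbl = 19249.4 kJ/bbl

1.92×10⁴ kJ/bbl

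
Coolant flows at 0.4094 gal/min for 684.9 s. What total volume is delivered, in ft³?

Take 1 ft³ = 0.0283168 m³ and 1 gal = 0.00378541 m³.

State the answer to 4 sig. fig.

0.4094 gal/min → 2.58291×10⁻⁵ m³/s
V = Q × t = 2.58291×10⁻⁵ × 684.9 = 0.0176904 m³
In ft³: 0.0176904 / 0.0283168 = 0.624732 ft³

0.6247 ft³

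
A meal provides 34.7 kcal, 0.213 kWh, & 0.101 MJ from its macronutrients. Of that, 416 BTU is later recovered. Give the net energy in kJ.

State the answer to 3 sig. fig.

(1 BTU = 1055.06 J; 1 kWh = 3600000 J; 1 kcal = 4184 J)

574 kJ

34.7 kcal × 4184 = 145185 J
0.213 kWh × 3600000 = 766800 J
0.101 MJ × 1000000 = 101000 J
416 BTU × 1055.06 = 438905 J
Sum: 145185 + 766800 + 101000 − 438905 = 574080 J
In kJ: 574080 / 1000 = 574.08 kJ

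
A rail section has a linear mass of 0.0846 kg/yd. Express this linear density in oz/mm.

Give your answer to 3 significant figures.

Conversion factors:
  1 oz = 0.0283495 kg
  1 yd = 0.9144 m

0.0846 kg/yd ÷ 0.9144 m/yd = 0.0925197 kg/m
0.0925197 kg/m ÷ 0.0283495 kg/oz × 0.001 m/mm = 0.00326354 oz/mm

0.00326 oz/mm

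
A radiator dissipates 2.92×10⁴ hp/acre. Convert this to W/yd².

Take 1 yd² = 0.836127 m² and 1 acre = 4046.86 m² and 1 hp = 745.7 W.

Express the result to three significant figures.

4500 W/yd²

2.92×10⁴ hp/acre × 745.7 W/hp ÷ 4046.86 m²/acre = 5380.58 W/m²
5380.58 W/m² × 0.836127 m²/yd² = 4498.85 W/yd²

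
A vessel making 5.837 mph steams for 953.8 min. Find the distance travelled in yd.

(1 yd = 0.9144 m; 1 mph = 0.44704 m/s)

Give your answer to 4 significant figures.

1.633×10⁵ yd

5.837 mph × 0.44704 = 2.60937 m/s
953.8 min × 60 = 57228 s
d = v × t = 2.60937 m/s × 57228 s = 149329 m
149329 m ÷ (0.9144 m/yd) = 163308 yd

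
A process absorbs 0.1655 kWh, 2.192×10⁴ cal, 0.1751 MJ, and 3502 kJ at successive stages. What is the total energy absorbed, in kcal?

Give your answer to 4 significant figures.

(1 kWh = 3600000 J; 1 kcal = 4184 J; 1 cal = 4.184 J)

1043 kcal

0.1655 kWh × 3600000 = 595800 J
2.192×10⁴ cal × 4.184 = 91713.3 J
0.1751 MJ × 1000000 = 175100 J
3502 kJ × 1000 = 3.502×10⁶ J
Total: 595800 + 91713.3 + 175100 + 3.502×10⁶ = 4.36461×10⁶ J
In kcal: 4.36461×10⁶ / 4184 = 1043.17 kcal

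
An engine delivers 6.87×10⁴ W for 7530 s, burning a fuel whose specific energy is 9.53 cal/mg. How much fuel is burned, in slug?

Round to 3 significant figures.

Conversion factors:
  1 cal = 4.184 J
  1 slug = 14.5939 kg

E = P × t = 68700 × 7530 = 5.17311×10⁸ J
9.53 cal/mg → 3.98735×10⁷ J/kg
m = E / e_s = 5.17311×10⁸ / 3.98735×10⁷ = 12.9738 kg
In slug: 12.9738 / 14.5939 = 0.888988 slug

0.889 slug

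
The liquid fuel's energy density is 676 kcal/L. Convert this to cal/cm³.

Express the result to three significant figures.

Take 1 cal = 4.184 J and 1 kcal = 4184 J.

676 kcal/L × 4184 J/kcal ÷ 0.001 m³/L = 2.82838×10⁹ J/m³
2.82838×10⁹ J/m³ ÷ 4.184 J/cal × 10⁻⁶ m³/cm³ = 675.999 cal/cm³

676 cal/cm³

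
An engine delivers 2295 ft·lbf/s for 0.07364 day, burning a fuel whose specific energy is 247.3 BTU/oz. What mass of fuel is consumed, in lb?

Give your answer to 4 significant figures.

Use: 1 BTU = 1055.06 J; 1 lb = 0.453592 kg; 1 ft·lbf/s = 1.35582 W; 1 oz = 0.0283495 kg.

4.742 lb

2295 ft·lbf/s → 3111.61 W
0.07364 day → 6362.5 s
E = P × t = 3111.61 × 6362.5 = 1.97976×10⁷ J
247.3 BTU/oz → 9.20356×10⁶ J/kg
m = E / e_s = 1.97976×10⁷ / 9.20356×10⁶ = 2.15108 kg
In lb: 2.15108 / 0.453592 = 4.74232 lb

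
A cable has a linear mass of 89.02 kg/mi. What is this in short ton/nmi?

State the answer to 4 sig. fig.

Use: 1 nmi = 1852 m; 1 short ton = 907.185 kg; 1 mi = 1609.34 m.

0.1129 short ton/nmi

89.02 kg/mi ÷ 1609.34 m/mi = 0.0553146 kg/m
0.0553146 kg/m ÷ 907.185 kg/short ton × 1852 m/nmi = 0.112924 short ton/nmi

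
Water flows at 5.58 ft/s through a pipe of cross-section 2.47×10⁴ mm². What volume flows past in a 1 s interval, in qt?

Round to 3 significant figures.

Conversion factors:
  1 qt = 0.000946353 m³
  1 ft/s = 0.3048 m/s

5.58 ft/s × 0.3048 = 1.70078 m/s
2.47×10⁴ mm² × 10⁻⁶ = 0.0247 m²
V = v × A × t = 1.70078 m/s × 0.0247 m² × 1 s = 0.0420093 m³
0.0420093 m³ ÷ (0.000946353 m³/qt) = 44.3907 qt

44.4 qt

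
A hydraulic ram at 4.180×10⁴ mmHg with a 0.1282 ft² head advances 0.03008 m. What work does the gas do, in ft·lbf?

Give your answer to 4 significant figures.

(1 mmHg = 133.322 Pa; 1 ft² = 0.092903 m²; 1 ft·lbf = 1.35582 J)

1473 ft·lbf

4.180×10⁴ mmHg → 5.57286×10⁶ Pa
0.1282 ft² → 0.0119102 m²
F = P × A = 5.57286×10⁶ × 0.0119102 = 66373.9 N
W = F × d = 66373.9 × 0.03008 = 1996.53 J
In ft·lbf: 1996.53 / 1.35582 = 1472.56 ft·lbf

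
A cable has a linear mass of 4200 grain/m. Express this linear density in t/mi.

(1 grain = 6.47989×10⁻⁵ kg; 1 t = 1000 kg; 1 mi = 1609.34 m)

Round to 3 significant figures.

0.438 t/mi

4200 grain/m × 6.47989×10⁻⁵ kg/grain = 0.272155 kg/m
0.272155 kg/m ÷ 1000 kg/t × 1609.34 m/mi = 0.43799 t/mi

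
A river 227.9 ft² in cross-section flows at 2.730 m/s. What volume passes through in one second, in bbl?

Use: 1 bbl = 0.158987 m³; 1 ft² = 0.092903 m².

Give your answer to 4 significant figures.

363.6 bbl

227.9 ft² × 0.092903 = 21.1726 m²
V = v × A × t = 2.73 m/s × 21.1726 m² × 1 s = 57.8012 m³
57.8012 m³ ÷ (0.158987 m³/bbl) = 363.559 bbl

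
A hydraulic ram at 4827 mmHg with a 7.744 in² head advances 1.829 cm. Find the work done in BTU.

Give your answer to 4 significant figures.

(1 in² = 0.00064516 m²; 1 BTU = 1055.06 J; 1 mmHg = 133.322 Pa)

4827 mmHg → 643545 Pa
7.744 in² → 0.00499612 m²
F = P × A = 643545 × 0.00499612 = 3215.23 N
1.829 cm → 0.01829 m
W = F × d = 3215.23 × 0.01829 = 58.8066 J
In BTU: 58.8066 / 1055.06 = 0.0557377 BTU

0.05574 BTU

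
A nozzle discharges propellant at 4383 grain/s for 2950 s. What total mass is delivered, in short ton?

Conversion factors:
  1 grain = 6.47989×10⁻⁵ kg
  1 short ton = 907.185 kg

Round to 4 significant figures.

0.9236 short ton

4383 grain/s → 0.284014 kg/s
m = ṁ × t = 0.284014 × 2950 = 837.841 kg
In short ton: 837.841 / 907.185 = 0.923561 short ton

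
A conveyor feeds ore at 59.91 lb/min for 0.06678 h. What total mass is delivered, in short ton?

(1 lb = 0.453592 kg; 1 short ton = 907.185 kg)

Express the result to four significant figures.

0.1200 short ton

59.91 lb/min → 0.452912 kg/s
0.06678 h → 240.408 s
m = ṁ × t = 0.452912 × 240.408 = 108.884 kg
In short ton: 108.884 / 907.185 = 0.120024 short ton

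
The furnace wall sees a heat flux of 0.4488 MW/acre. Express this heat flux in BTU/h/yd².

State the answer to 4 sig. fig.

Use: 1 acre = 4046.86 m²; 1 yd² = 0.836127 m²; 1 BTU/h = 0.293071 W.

316.4 BTU/h/yd²

0.4488 MW/acre × 1000000 W/MW ÷ 4046.86 m²/acre = 110.901 W/m²
110.901 W/m² ÷ 0.293071 W/BTU/h × 0.836127 m²/yd² = 316.399 BTU/h/yd²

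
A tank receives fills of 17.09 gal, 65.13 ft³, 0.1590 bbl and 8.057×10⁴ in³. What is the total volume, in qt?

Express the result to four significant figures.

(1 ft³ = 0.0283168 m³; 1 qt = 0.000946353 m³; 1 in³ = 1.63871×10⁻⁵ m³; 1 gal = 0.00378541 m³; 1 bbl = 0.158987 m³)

17.09 gal × 0.00378541 → 0.0646927 m³
65.13 ft³ × 0.0283168 → 1.84427 m³
0.1590 bbl × 0.158987 → 0.0252789 m³
8.057×10⁴ in³ × 1.63871×10⁻⁵ → 1.32031 m³
Total: 0.0646927 + 1.84427 + 0.0252789 + 1.32031 = 3.25455 m³
In qt: 3.25455 / 0.000946353 = 3439.04 qt

3439 qt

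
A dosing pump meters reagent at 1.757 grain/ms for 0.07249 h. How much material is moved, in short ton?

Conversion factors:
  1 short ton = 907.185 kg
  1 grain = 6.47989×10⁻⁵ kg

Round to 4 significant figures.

0.03275 short ton

1.757 grain/ms → 0.113852 kg/s
0.07249 h → 260.964 s
m = ṁ × t = 0.113852 × 260.964 = 29.7113 kg
In short ton: 29.7113 / 907.185 = 0.0327511 short ton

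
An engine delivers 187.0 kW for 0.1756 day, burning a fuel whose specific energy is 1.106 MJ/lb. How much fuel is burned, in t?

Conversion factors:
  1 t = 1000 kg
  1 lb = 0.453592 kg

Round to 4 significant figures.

1.164 t

187.0 kW → 187000 W
0.1756 day → 15171.8 s
E = P × t = 187000 × 15171.8 = 2.83713×10⁹ J
1.106 MJ/lb → 2.43831×10⁶ J/kg
m = E / e_s = 2.83713×10⁹ / 2.43831×10⁶ = 1163.56 kg
In t: 1163.56 / 1000 = 1.16356 t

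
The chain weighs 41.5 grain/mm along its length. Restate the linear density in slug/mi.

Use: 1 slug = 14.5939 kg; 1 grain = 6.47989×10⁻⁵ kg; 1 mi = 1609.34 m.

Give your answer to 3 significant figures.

41.5 grain/mm × 6.47989×10⁻⁵ kg/grain ÷ 0.001 m/mm = 2.68915 kg/m
2.68915 kg/m ÷ 14.5939 kg/slug × 1609.34 m/mi = 296.546 slug/mi

297 slug/mi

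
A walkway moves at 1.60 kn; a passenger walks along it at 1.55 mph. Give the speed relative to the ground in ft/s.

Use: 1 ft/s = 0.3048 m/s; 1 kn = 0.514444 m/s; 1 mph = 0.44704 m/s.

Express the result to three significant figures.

4.97 ft/s

1.60 kn × 0.514444 = 0.82311 m/s
1.55 mph × 0.44704 = 0.692912 m/s
Total: 0.82311 + 0.692912 = 1.51602 m/s
In ft/s: 1.51602 / 0.3048 = 4.97382 ft/s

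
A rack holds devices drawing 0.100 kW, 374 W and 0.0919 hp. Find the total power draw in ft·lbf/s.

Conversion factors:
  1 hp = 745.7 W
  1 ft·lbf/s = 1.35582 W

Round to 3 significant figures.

0.100 kW × 1000 = 100 W
374 W (already W)
0.0919 hp × 745.7 = 68.5298 W
Total: 100 + 374 + 68.5298 = 542.53 W
In ft·lbf/s: 542.53 / 1.35582 = 400.149 ft·lbf/s

400 ft·lbf/s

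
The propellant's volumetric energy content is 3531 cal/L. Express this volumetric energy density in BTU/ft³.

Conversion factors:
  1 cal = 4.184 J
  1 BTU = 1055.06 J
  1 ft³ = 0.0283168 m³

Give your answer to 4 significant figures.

396.5 BTU/ft³

3531 cal/L × 4.184 J/cal ÷ 0.001 m³/L = 1.47737×10⁷ J/m³
1.47737×10⁷ J/m³ ÷ 1055.06 J/BTU × 0.0283168 m³/ft³ = 396.512 BTU/ft³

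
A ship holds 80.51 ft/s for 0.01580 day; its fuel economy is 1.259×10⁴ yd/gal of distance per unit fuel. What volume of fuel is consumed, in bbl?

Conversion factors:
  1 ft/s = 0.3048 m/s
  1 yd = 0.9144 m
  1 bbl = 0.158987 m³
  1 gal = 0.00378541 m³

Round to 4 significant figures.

0.06928 bbl

80.51 ft/s → 24.5394 m/s
0.01580 day → 1365.12 s
d = v × t = 24.5394 × 1365.12 = 33499.2 m
1.259×10⁴ yd/gal → 3.04123×10⁶ m/m³
V = d / (distance per unit fuel) = 33499.2 / 3.04123×10⁶ = 0.011015 m³
In bbl: 0.011015 / 0.158987 = 0.0692824 bbl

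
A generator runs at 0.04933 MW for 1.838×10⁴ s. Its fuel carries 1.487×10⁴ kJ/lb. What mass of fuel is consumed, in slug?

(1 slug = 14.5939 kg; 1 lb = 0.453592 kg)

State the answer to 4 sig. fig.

0.04933 MW → 49330 W
E = P × t = 49330 × 18380 = 9.06685×10⁸ J
1.487×10⁴ kJ/lb → 3.27828×10⁷ J/kg
m = E / e_s = 9.06685×10⁸ / 3.27828×10⁷ = 27.6573 kg
In slug: 27.6573 / 14.5939 = 1.89513 slug

1.895 slug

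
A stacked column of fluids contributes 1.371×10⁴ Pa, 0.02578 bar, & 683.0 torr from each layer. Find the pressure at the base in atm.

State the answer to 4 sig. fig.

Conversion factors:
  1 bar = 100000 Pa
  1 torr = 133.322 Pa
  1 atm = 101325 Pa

1.371×10⁴ Pa (already Pa)
0.02578 bar × 100000 = 2578 Pa
683.0 torr × 133.322 = 91058.9 Pa
Sum: 13710 + 2578 + 91058.9 = 107347 Pa
In atm: 107347 / 101325 = 1.05943 atm

1.059 atm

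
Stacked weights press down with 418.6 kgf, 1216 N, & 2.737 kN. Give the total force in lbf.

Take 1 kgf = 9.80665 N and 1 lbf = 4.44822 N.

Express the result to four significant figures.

1812 lbf

418.6 kgf × 9.80665 → 4105.06 N
1216 N (already N)
2.737 kN × 1000 → 2737 N
Sum: 4105.06 + 1216 + 2737 = 8058.06 N
In lbf: 8058.06 / 4.44822 = 1811.52 lbf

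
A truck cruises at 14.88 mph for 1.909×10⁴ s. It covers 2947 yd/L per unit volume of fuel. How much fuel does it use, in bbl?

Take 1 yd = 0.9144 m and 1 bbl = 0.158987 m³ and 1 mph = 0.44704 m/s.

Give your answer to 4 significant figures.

14.88 mph → 6.65196 m/s
d = v × t = 6.65196 × 19090 = 126986 m
2947 yd/L → 2.69474×10⁶ m/m³
V = d / (distance per unit fuel) = 126986 / 2.69474×10⁶ = 0.0471237 m³
In bbl: 0.0471237 / 0.158987 = 0.2964 bbl

0.2964 bbl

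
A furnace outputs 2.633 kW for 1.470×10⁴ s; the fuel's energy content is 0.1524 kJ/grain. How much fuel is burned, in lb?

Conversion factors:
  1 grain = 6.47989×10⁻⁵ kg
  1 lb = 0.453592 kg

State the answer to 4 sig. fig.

36.28 lb

2.633 kW → 2633 W
E = P × t = 2633 × 14700 = 3.87051×10⁷ J
0.1524 kJ/grain → 2.35189×10⁶ J/kg
m = E / e_s = 3.87051×10⁷ / 2.35189×10⁶ = 16.457 kg
In lb: 16.457 / 0.453592 = 36.2815 lb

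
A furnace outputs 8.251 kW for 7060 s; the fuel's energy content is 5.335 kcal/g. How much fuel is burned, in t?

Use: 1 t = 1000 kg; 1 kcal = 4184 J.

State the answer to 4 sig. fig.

0.002610 t

8.251 kW → 8251 W
E = P × t = 8251 × 7060 = 5.82521×10⁷ J
5.335 kcal/g → 2.23216×10⁷ J/kg
m = E / e_s = 5.82521×10⁷ / 2.23216×10⁷ = 2.60967 kg
In t: 2.60967 / 1000 = 0.00260967 t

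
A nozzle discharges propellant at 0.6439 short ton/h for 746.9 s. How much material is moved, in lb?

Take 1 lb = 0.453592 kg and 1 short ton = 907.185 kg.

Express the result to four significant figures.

0.6439 short ton/h → 0.16226 kg/s
m = ṁ × t = 0.16226 × 746.9 = 121.192 kg
In lb: 121.192 / 0.453592 = 267.183 lb

267.2 lb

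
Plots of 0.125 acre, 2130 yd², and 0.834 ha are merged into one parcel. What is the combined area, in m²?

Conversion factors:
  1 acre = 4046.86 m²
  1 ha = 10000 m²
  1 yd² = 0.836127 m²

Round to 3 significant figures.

0.125 acre × 4046.86 = 505.858 m²
2130 yd² × 0.836127 = 1780.95 m²
0.834 ha × 10000 = 8340 m²
Sum: 505.858 + 1780.95 + 8340 = 10626.8 m²

1.06×10⁴ m²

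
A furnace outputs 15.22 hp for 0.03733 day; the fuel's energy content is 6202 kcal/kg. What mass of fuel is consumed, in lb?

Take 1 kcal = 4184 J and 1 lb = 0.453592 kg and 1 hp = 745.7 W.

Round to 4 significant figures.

15.22 hp → 11349.6 W
0.03733 day → 3225.31 s
E = P × t = 11349.6 × 3225.31 = 3.6606×10⁷ J
6202 kcal/kg → 2.59492×10⁷ J/kg
m = E / e_s = 3.6606×10⁷ / 2.59492×10⁷ = 1.41068 kg
In lb: 1.41068 / 0.453592 = 3.11002 lb

3.110 lb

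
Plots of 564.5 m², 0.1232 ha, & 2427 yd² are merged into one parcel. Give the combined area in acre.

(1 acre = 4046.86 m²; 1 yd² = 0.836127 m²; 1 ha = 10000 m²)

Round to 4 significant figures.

564.5 m² (already m²)
0.1232 ha × 10000 = 1232 m²
2427 yd² × 0.836127 = 2029.28 m²
Total: 564.5 + 1232 + 2029.28 = 3825.78 m²
In acre: 3825.78 / 4046.86 = 0.94537 acre

0.9454 acre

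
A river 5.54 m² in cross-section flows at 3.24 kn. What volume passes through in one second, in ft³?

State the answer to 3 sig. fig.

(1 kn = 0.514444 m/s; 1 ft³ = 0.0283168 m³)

326 ft³

3.24 kn × 0.514444 = 1.6668 m/s
V = v × A × t = 1.6668 m/s × 5.54 m² × 1 s = 9.23407 m³
9.23407 m³ ÷ (0.0283168 m³/ft³) = 326.099 ft³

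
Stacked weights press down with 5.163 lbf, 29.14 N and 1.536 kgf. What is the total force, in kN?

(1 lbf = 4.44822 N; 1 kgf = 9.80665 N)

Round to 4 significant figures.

5.163 lbf × 4.44822 → 22.9662 N
29.14 N (already N)
1.536 kgf × 9.80665 → 15.063 N
Sum: 22.9662 + 29.14 + 15.063 = 67.1692 N
In kN: 67.1692 / 1000 = 0.0671692 kN

0.06717 kN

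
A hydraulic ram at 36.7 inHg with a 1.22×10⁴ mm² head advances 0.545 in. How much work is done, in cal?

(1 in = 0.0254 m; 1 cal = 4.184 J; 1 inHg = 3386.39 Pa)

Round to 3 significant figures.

36.7 inHg → 124281 Pa
1.22×10⁴ mm² → 0.0122 m²
F = P × A = 124281 × 0.0122 = 1516.23 N
0.545 in → 0.013843 m
W = F × d = 1516.23 × 0.013843 = 20.9892 J
In cal: 20.9892 / 4.184 = 5.01654 cal

5.02 cal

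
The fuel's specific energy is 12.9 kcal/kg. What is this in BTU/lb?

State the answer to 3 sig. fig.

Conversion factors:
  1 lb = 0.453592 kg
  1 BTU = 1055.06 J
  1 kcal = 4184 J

12.9 kcal/kg × 4184 J/kcal = 53973.6 J/kg
53973.6 J/kg ÷ 1055.06 J/BTU × 0.453592 kg/lb = 23.2044 BTU/lb

23.2 BTU/lb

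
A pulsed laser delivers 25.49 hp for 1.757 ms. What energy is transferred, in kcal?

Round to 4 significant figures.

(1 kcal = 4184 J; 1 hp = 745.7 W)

0.007982 kcal

25.49 hp × 745.7 → 19007.9 W
1.757 ms × 0.001 → 0.001757 s
E = P × t = 19007.9 W × 0.001757 s = 33.3969 J
33.3969 J ÷ (4184 J/kcal) = 0.00798205 kcal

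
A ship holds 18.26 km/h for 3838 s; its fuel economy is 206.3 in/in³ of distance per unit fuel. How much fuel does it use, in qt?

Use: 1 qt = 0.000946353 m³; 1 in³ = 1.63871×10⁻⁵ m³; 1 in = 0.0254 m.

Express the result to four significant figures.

18.26 km/h → 5.07222 m/s
d = v × t = 5.07222 × 3838 = 19467.2 m
206.3 in/in³ → 319765 m/m³
V = d / (distance per unit fuel) = 19467.2 / 319765 = 0.0608797 m³
In qt: 0.0608797 / 0.000946353 = 64.3309 qt

64.33 qt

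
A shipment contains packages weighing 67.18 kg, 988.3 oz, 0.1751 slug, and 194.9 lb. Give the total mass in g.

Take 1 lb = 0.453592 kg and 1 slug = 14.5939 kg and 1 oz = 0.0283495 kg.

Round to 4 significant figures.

67.18 kg (already kg)
988.3 oz × 0.0283495 → 28.0178 kg
0.1751 slug × 14.5939 → 2.55539 kg
194.9 lb × 0.453592 → 88.4051 kg
Combined: 67.18 + 28.0178 + 2.55539 + 88.4051 = 186.158 kg
In g: 186.158 / 0.001 = 186158 g

1.862×10⁵ g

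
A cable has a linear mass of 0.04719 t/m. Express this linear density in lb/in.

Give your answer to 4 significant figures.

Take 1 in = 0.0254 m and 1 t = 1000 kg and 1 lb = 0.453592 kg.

0.04719 t/m × 1000 kg/t = 47.19 kg/m
47.19 kg/m ÷ 0.453592 kg/lb × 0.0254 m/in = 2.64252 lb/in

2.643 lb/in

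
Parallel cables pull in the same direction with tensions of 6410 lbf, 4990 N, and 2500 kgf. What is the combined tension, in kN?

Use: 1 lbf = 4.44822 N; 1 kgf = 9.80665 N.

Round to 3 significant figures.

58.0 kN

6410 lbf × 4.44822 = 28513.1 N
4990 N (already N)
2500 kgf × 9.80665 = 24516.6 N
Combined: 28513.1 + 4990 + 24516.6 = 58019.7 N
In kN: 58019.7 / 1000 = 58.0197 kN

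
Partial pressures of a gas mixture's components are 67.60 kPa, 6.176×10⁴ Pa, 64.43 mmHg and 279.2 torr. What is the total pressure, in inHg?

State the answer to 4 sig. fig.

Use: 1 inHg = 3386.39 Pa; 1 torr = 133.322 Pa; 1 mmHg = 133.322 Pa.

51.73 inHg

67.60 kPa × 1000 = 67600 Pa
6.176×10⁴ Pa (already Pa)
64.43 mmHg × 133.322 = 8589.94 Pa
279.2 torr × 133.322 = 37223.5 Pa
Total: 67600 + 61760 + 8589.94 + 37223.5 = 175173 Pa
In inHg: 175173 / 3386.39 = 51.7285 inHg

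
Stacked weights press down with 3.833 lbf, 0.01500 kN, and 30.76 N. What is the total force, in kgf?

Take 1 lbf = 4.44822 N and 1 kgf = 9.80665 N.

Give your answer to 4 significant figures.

3.833 lbf × 4.44822 = 17.05 N
0.01500 kN × 1000 = 15 N
30.76 N (already N)
Total: 17.05 + 15 + 30.76 = 62.81 N
In kgf: 62.81 / 9.80665 = 6.40484 kgf

6.405 kgf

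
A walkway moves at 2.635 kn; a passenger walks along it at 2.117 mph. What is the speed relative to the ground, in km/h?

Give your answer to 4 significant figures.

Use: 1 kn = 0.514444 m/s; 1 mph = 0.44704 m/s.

8.287 km/h

2.635 kn × 0.514444 = 1.35556 m/s
2.117 mph × 0.44704 = 0.946384 m/s
Sum: 1.35556 + 0.946384 = 2.30194 m/s
In km/h: 2.30194 / (1/3.6) = 8.28698 km/h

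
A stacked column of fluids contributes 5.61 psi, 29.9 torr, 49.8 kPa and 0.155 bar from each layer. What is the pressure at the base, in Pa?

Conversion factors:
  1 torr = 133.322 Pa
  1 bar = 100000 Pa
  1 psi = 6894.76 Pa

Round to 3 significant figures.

1.08×10⁵ Pa

5.61 psi × 6894.76 → 38679.6 Pa
29.9 torr × 133.322 → 3986.33 Pa
49.8 kPa × 1000 → 49800 Pa
0.155 bar × 100000 → 15500 Pa
Sum: 38679.6 + 3986.33 + 49800 + 15500 = 107966 Pa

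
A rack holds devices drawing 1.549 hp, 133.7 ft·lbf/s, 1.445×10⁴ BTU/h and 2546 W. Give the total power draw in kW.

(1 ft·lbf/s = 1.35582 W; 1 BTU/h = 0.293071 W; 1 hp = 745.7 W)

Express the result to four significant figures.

8.117 kW

1.549 hp × 745.7 = 1155.09 W
133.7 ft·lbf/s × 1.35582 = 181.273 W
1.445×10⁴ BTU/h × 0.293071 = 4234.88 W
2546 W (already W)
Sum: 1155.09 + 181.273 + 4234.88 + 2546 = 8117.24 W
In kW: 8117.24 / 1000 = 8.11724 kW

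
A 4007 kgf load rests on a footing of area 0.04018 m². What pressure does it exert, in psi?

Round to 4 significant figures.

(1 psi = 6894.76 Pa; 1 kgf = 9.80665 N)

141.8 psi

4007 kgf × 9.80665 → 39295.2 N
P = F / A = 39295.2 N / 0.04018 m² = 977979 Pa
977979 Pa ÷ (6894.76 Pa/psi) = 141.844 psi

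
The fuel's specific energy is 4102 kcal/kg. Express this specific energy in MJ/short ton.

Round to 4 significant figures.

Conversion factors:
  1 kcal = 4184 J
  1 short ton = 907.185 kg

1.557×10⁴ MJ/short ton

4102 kcal/kg × 4184 J/kcal = 1.71628×10⁷ J/kg
1.71628×10⁷ J/kg ÷ 1000000 J/MJ × 907.185 kg/short ton = 15569.8 MJ/short ton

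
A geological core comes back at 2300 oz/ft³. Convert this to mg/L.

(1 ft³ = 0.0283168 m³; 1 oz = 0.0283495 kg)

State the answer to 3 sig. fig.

2.30×10⁶ mg/L

2300 oz/ft³ × 0.0283495 kg/oz ÷ 0.0283168 m³/ft³ = 2302.66 kg/m³
2302.66 kg/m³ ÷ 10⁻⁶ kg/mg × 0.001 m³/L = 2.30266×10⁶ mg/L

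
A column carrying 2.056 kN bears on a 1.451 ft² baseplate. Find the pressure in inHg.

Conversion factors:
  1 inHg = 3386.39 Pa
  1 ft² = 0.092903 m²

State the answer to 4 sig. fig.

4.504 inHg

2.056 kN × 1000 = 2056 N
1.451 ft² × 0.092903 = 0.134802 m²
P = F / A = 2056 N / 0.134802 m² = 15252 Pa
15252 Pa ÷ (3386.39 Pa/inHg) = 4.50391 inHg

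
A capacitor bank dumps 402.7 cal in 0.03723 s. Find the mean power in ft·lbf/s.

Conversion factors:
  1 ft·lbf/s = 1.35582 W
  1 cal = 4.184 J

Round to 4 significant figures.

402.7 cal × 4.184 = 1684.9 J
P = E / t = 1684.9 J / 0.03723 s = 45256.5 W
45256.5 W ÷ (1.35582 W/ft·lbf/s) = 33379.4 ft·lbf/s

3.338×10⁴ ft·lbf/s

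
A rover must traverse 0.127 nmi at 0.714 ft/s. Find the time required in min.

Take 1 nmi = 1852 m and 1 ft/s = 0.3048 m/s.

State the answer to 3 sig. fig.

0.127 nmi × 1852 → 235.204 m
0.714 ft/s × 0.3048 → 0.217627 m/s
t = d / v = 235.204 m / 0.217627 m/s = 1080.77 s
1080.77 s ÷ (60 s/min) = 18.0128 min

18.0 min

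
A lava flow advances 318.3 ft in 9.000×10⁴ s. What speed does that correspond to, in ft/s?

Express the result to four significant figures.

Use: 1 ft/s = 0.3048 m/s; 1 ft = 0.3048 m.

0.003537 ft/s

318.3 ft × 0.3048 → 97.0178 m
v = d / t = 97.0178 m / 90000 s = 0.00107798 m/s
0.00107798 m/s ÷ (0.3048 m/s/ft/s) = 0.00353668 ft/s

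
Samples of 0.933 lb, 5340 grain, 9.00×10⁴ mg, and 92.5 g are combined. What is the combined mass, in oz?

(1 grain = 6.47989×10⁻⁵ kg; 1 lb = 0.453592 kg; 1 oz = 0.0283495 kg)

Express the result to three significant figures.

33.6 oz

0.933 lb × 0.453592 = 0.423201 kg
5340 grain × 6.47989×10⁻⁵ = 0.346026 kg
9.00×10⁴ mg × 10⁻⁶ = 0.09 kg
92.5 g × 0.001 = 0.0925 kg
Total: 0.423201 + 0.346026 + 0.09 + 0.0925 = 0.951727 kg
In oz: 0.951727 / 0.0283495 = 33.5712 oz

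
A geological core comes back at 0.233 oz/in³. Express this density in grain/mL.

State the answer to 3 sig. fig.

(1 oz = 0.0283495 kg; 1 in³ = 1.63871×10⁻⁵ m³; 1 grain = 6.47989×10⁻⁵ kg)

6.22 grain/mL

0.233 oz/in³ × 0.0283495 kg/oz ÷ 1.63871×10⁻⁵ m³/in³ = 403.087 kg/m³
403.087 kg/m³ ÷ 6.47989×10⁻⁵ kg/grain × 10⁻⁶ m³/mL = 6.22058 grain/mL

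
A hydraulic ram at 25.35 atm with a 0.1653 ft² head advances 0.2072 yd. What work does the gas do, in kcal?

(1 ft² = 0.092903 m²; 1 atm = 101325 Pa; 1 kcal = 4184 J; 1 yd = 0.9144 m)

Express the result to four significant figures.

1.786 kcal

25.35 atm → 2.56859×10⁶ Pa
0.1653 ft² → 0.0153569 m²
F = P × A = 2.56859×10⁶ × 0.0153569 = 39445.6 N
0.2072 yd → 0.189464 m
W = F × d = 39445.6 × 0.189464 = 7473.52 J
In kcal: 7473.52 / 4184 = 1.78621 kcal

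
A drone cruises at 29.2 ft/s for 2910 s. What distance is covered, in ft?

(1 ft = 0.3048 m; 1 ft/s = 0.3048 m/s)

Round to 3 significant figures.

8.50×10⁴ ft

29.2 ft/s × 0.3048 → 8.90016 m/s
d = v × t = 8.90016 m/s × 2910 s = 25899.5 m
25899.5 m ÷ (0.3048 m/ft) = 84972.1 ft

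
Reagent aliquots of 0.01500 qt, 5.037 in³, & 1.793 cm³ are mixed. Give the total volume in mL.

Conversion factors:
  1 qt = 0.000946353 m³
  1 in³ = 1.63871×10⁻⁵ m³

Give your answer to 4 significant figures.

98.53 mL

0.01500 qt × 0.000946353 = 1.41953×10⁻⁵ m³
5.037 in³ × 1.63871×10⁻⁵ = 8.25418×10⁻⁵ m³
1.793 cm³ × 10⁻⁶ = 1.793×10⁻⁶ m³
Total: 1.41953×10⁻⁵ + 8.25418×10⁻⁵ + 1.793×10⁻⁶ = 9.85301×10⁻⁵ m³
In mL: 9.85301×10⁻⁵ / 10⁻⁶ = 98.5301 mL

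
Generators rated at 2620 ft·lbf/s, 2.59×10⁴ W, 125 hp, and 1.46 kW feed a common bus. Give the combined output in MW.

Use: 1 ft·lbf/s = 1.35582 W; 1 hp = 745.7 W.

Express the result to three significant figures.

0.124 MW

2620 ft·lbf/s × 1.35582 = 3552.25 W
2.59×10⁴ W (already W)
125 hp × 745.7 = 93212.5 W
1.46 kW × 1000 = 1460 W
Total: 3552.25 + 25900 + 93212.5 + 1460 = 124125 W
In MW: 124125 / 1000000 = 0.124125 MW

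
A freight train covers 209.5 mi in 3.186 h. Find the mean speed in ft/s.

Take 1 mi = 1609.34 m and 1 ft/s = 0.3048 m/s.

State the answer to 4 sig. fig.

209.5 mi × 1609.34 → 337157 m
3.186 h × 3600 → 11469.6 s
v = d / t = 337157 m / 11469.6 s = 29.3957 m/s
29.3957 m/s ÷ (0.3048 m/s/ft/s) = 96.4426 ft/s

96.44 ft/s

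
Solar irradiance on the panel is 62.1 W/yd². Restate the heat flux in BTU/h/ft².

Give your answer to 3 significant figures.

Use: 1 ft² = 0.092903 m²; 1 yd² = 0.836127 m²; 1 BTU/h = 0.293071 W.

23.5 BTU/h/ft²

62.1 W/yd² ÷ 0.836127 m²/yd² = 74.271 W/m²
74.271 W/m² ÷ 0.293071 W/BTU/h × 0.092903 m²/ft² = 23.5438 BTU/h/ft²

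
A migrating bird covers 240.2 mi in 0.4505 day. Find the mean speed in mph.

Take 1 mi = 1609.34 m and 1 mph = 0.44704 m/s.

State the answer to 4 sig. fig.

22.22 mph

240.2 mi × 1609.34 → 386563 m
0.4505 day × 86400 → 38923.2 s
v = d / t = 386563 m / 38923.2 s = 9.93143 m/s
9.93143 m/s ÷ (0.44704 m/s/mph) = 22.216 mph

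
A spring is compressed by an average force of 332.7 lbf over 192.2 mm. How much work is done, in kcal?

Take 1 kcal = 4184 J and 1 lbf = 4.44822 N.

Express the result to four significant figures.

332.7 lbf × 4.44822 = 1479.92 N
192.2 mm × 0.001 = 0.1922 m
W = F × d = 1479.92 N × 0.1922 m = 284.441 J
284.441 J ÷ (4184 J/kcal) = 0.067983 kcal

0.06798 kcal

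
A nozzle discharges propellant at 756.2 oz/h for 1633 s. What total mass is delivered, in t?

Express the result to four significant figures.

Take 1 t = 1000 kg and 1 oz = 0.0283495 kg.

0.009724 t

756.2 oz/h → 0.00595497 kg/s
m = ṁ × t = 0.00595497 × 1633 = 9.72447 kg
In t: 9.72447 / 1000 = 0.00972447 t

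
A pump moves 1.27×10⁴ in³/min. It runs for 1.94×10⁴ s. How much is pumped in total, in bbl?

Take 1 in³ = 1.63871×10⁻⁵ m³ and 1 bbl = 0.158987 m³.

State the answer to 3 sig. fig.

1.27×10⁴ in³/min → 0.0034686 m³/s
V = Q × t = 0.0034686 × 19400 = 67.2908 m³
In bbl: 67.2908 / 0.158987 = 423.247 bbl

423 bbl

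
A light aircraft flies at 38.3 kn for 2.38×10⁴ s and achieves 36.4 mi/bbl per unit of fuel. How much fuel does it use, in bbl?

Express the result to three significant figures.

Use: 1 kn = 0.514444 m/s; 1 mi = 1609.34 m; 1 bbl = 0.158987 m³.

38.3 kn → 19.7032 m/s
d = v × t = 19.7032 × 23800 = 468936 m
36.4 mi/bbl → 368458 m/m³
V = d / (distance per unit fuel) = 468936 / 368458 = 1.2727 m³
In bbl: 1.2727 / 0.158987 = 8.00506 bbl

8.01 bbl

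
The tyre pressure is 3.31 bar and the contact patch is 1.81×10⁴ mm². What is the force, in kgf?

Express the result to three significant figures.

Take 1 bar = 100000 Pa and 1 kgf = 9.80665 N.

611 kgf

3.31 bar × 100000 = 331000 Pa
1.81×10⁴ mm² × 10⁻⁶ = 0.0181 m²
F = P × A = 331000 Pa × 0.0181 m² = 5991.1 N
5991.1 N ÷ (9.80665 N/kgf) = 610.922 kgf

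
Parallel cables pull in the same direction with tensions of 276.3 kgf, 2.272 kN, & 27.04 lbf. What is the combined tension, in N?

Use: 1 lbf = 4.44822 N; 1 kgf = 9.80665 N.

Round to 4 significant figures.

276.3 kgf × 9.80665 = 2709.58 N
2.272 kN × 1000 = 2272 N
27.04 lbf × 4.44822 = 120.28 N
Sum: 2709.58 + 2272 + 120.28 = 5101.86 N

5102 N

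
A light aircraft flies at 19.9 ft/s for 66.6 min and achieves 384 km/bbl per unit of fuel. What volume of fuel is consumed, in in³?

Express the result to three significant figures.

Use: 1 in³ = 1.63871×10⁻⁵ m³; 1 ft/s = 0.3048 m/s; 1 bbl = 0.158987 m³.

19.9 ft/s → 6.06552 m/s
66.6 min → 3996 s
d = v × t = 6.06552 × 3996 = 24237.8 m
384 km/bbl → 2.41529×10⁶ m/m³
V = d / (distance per unit fuel) = 24237.8 / 2.41529×10⁶ = 0.0100352 m³
In in³: 0.0100352 / 1.63871×10⁻⁵ = 612.384 in³

612 in³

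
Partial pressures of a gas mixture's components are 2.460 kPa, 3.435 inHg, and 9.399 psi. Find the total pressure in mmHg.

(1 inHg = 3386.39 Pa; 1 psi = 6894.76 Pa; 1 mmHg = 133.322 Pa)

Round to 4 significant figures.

591.8 mmHg

2.460 kPa × 1000 = 2460 Pa
3.435 inHg × 3386.39 = 11632.2 Pa
9.399 psi × 6894.76 = 64803.8 Pa
Combined: 2460 + 11632.2 + 64803.8 = 78896 Pa
In mmHg: 78896 / 133.322 = 591.77 mmHg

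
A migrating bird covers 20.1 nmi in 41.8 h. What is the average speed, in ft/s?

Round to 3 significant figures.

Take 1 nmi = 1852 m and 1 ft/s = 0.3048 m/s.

0.812 ft/s

20.1 nmi × 1852 = 37225.2 m
41.8 h × 3600 = 150480 s
v = d / t = 37225.2 m / 150480 s = 0.247376 m/s
0.247376 m/s ÷ (0.3048 m/s/ft/s) = 0.811601 ft/s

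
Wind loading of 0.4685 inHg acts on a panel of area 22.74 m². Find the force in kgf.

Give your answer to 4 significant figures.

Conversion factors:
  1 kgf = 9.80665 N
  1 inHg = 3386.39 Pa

0.4685 inHg × 3386.39 → 1586.52 Pa
F = P × A = 1586.52 Pa × 22.74 m² = 36077.5 N
36077.5 N ÷ (9.80665 N/kgf) = 3678.88 kgf

3679 kgf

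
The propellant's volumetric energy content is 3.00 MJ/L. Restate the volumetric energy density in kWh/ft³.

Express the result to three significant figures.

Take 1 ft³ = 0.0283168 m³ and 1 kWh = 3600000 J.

3.00 MJ/L × 1000000 J/MJ ÷ 0.001 m³/L = 3×10⁹ J/m³
3×10⁹ J/m³ ÷ 3600000 J/kWh × 0.0283168 m³/ft³ = 23.5973 kWh/ft³

23.6 kWh/ft³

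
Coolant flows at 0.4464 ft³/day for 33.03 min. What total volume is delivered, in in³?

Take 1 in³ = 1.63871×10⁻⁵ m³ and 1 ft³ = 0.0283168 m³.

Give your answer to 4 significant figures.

17.69 in³

0.4464 ft³/day → 1.46303×10⁻⁷ m³/s
33.03 min → 1981.8 s
V = Q × t = 1.46303×10⁻⁷ × 1981.8 = 2.89943×10⁻⁴ m³
In in³: 2.89943×10⁻⁴ / 1.63871×10⁻⁵ = 17.6934 in³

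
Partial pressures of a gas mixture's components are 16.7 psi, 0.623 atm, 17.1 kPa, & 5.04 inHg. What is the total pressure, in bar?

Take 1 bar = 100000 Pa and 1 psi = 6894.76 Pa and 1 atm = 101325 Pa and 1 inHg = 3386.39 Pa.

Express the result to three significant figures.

2.12 bar

16.7 psi × 6894.76 = 115142 Pa
0.623 atm × 101325 = 63125.5 Pa
17.1 kPa × 1000 = 17100 Pa
5.04 inHg × 3386.39 = 17067.4 Pa
Combined: 115142 + 63125.5 + 17100 + 17067.4 = 212435 Pa
In bar: 212435 / 100000 = 2.12435 bar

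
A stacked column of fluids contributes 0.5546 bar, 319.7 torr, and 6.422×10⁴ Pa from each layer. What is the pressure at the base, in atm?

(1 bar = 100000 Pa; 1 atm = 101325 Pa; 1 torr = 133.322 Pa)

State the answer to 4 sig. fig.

0.5546 bar × 100000 = 55460 Pa
319.7 torr × 133.322 = 42623 Pa
6.422×10⁴ Pa (already Pa)
Combined: 55460 + 42623 + 64220 = 162303 Pa
In atm: 162303 / 101325 = 1.60181 atm

1.602 atm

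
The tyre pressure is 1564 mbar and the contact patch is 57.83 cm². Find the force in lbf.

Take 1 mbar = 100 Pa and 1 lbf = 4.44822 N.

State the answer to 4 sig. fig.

203.3 lbf

1564 mbar × 100 → 156400 Pa
57.83 cm² × 0.0001 → 0.005783 m²
F = P × A = 156400 Pa × 0.005783 m² = 904.461 N
904.461 N ÷ (4.44822 N/lbf) = 203.331 lbf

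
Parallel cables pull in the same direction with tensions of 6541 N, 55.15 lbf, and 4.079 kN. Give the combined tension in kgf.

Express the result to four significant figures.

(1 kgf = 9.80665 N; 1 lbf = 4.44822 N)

1108 kgf

6541 N (already N)
55.15 lbf × 4.44822 → 245.319 N
4.079 kN × 1000 → 4079 N
Combined: 6541 + 245.319 + 4079 = 10865.3 N
In kgf: 10865.3 / 9.80665 = 1107.95 kgf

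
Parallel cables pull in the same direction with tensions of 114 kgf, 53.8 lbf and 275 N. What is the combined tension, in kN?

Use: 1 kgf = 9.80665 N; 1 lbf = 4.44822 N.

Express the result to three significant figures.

1.63 kN

114 kgf × 9.80665 = 1117.96 N
53.8 lbf × 4.44822 = 239.314 N
275 N (already N)
Total: 1117.96 + 239.314 + 275 = 1632.27 N
In kN: 1632.27 / 1000 = 1.63227 kN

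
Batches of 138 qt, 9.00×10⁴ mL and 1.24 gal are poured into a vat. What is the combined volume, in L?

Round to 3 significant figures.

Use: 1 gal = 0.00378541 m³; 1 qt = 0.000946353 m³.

225 L

138 qt × 0.000946353 = 0.130597 m³
9.00×10⁴ mL × 10⁻⁶ = 0.09 m³
1.24 gal × 0.00378541 = 0.00469391 m³
Total: 0.130597 + 0.09 + 0.00469391 = 0.225291 m³
In L: 0.225291 / 0.001 = 225.291 L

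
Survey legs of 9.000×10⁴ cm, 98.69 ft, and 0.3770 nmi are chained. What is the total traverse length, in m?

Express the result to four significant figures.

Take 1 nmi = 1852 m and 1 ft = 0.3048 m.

1628 m

9.000×10⁴ cm × 0.01 = 900 m
98.69 ft × 0.3048 = 30.0807 m
0.3770 nmi × 1852 = 698.204 m
Sum: 900 + 30.0807 + 698.204 = 1628.28 m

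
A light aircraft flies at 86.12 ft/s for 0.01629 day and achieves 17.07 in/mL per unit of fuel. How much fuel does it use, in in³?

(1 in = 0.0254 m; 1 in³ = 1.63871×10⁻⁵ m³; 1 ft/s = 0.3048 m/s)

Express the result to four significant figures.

5200 in³

86.12 ft/s → 26.2494 m/s
0.01629 day → 1407.46 s
d = v × t = 26.2494 × 1407.46 = 36945 m
17.07 in/mL → 433578 m/m³
V = d / (distance per unit fuel) = 36945 / 433578 = 0.0852096 m³
In in³: 0.0852096 / 1.63871×10⁻⁵ = 5199.8 in³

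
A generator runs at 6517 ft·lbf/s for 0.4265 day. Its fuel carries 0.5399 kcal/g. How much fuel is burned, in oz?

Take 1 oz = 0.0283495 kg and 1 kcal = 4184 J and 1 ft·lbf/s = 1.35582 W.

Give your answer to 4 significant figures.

5084 oz

6517 ft·lbf/s → 8835.88 W
0.4265 day → 36849.6 s
E = P × t = 8835.88 × 36849.6 = 3.25599×10⁸ J
0.5399 kcal/g → 2.25894×10⁶ J/kg
m = E / e_s = 3.25599×10⁸ / 2.25894×10⁶ = 144.138 kg
In oz: 144.138 / 0.0283495 = 5084.32 oz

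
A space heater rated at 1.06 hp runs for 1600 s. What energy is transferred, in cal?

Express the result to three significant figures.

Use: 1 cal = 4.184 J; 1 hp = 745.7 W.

1.06 hp × 745.7 = 790.442 W
E = P × t = 790.442 W × 1600 s = 1.26471×10⁶ J
1.26471×10⁶ J ÷ (4.184 J/cal) = 302273 cal

3.02×10⁵ cal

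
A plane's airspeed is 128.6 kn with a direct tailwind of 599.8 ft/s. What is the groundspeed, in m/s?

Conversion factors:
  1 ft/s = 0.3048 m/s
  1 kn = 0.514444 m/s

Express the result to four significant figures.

128.6 kn × 0.514444 = 66.1575 m/s
599.8 ft/s × 0.3048 = 182.819 m/s
Sum: 66.1575 + 182.819 = 248.976 m/s

249.0 m/s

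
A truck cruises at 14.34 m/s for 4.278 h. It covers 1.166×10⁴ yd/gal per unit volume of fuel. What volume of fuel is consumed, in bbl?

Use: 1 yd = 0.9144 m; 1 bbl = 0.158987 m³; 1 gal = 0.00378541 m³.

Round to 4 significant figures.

0.4932 bbl

4.278 h → 15400.8 s
d = v × t = 14.34 × 15400.8 = 220847 m
1.166×10⁴ yd/gal → 2.81658×10⁶ m/m³
V = d / (distance per unit fuel) = 220847 / 2.81658×10⁶ = 0.0784096 m³
In bbl: 0.0784096 / 0.158987 = 0.493182 bbl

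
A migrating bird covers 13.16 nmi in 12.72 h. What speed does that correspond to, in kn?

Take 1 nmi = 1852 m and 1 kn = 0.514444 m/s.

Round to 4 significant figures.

1.035 kn

13.16 nmi × 1852 → 24372.3 m
12.72 h × 3600 → 45792 s
v = d / t = 24372.3 m / 45792 s = 0.532239 m/s
0.532239 m/s ÷ (0.514444 m/s/kn) = 1.03459 kn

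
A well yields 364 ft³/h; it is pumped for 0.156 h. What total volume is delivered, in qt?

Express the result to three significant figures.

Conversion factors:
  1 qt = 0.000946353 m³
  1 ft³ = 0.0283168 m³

364 ft³/h → 0.00286314 m³/s
0.156 h → 561.6 s
V = Q × t = 0.00286314 × 561.6 = 1.60794 m³
In qt: 1.60794 / 0.000946353 = 1699.09 qt

1700 qt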